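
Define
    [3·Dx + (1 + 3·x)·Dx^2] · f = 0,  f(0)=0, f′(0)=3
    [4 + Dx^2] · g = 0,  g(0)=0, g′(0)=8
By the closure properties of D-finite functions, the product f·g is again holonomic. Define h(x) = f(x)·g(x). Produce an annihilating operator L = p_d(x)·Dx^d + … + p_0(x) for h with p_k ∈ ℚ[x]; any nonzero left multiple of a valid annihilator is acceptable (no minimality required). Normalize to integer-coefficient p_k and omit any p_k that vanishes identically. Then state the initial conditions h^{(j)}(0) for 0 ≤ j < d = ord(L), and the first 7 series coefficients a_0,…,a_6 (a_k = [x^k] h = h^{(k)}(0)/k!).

L = (-1112 - 1248·x + 7344·x^2 + 27648·x^3 + 20736·x^4) + (-48 + 2160·x + 10368·x^2 + 10368·x^3)·Dx + (-250 + 240·x + 4968·x^2 + 13824·x^3 + 10368·x^4)·Dx^2 + (-12 + 540·x + 2592·x^2 + 2592·x^3)·Dx^3 + (7 + 138·x + 783·x^2 + 1728·x^3 + 1296·x^4)·Dx^4  (order 4).
h: a_k = 0, 0, 24, -36, 56, -138, 344, …
ICs: h(0) = 0, h′(0) = 0, h′′(0) = 48, h′′′(0) = -216.

f: a_k = 0, 3, -9/2, 9, -81/4, 243/5, -243/2, …
g: a_k = 0, 8, 0, -16/3, 0, 16/15, 0, …
L₀ := L_f ⊗_s L_g (sym. prod.), ord ≤ 4.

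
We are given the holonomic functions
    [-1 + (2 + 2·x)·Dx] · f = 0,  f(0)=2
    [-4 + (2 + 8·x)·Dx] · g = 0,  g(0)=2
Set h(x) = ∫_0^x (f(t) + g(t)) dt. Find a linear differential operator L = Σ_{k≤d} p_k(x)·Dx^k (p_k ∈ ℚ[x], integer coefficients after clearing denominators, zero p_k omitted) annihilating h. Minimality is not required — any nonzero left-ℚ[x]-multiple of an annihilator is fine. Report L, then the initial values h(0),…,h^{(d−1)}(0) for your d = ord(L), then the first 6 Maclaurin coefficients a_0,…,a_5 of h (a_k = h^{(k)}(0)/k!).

L = -2·Dx + (5 + 8·x)·Dx^2 + (2 + 10·x + 8·x^2)·Dx^3  (order 3).
h: a_k = 0, 4, 5/2, -17/12, 65/32, -257/64, …
ICs: h(0) = 0, h′(0) = 4, h′′(0) = 5.

f: a_k = 2, 1, -1/4, 1/8, -5/64, 7/128, …
g: a_k = 2, 4, -4, 8, -20, 56, …
f+g: L₀ = lclm(L_f,L_g), ord ≤ 1+1.
h=∫h₀ ⇒ L = L₀·Dx.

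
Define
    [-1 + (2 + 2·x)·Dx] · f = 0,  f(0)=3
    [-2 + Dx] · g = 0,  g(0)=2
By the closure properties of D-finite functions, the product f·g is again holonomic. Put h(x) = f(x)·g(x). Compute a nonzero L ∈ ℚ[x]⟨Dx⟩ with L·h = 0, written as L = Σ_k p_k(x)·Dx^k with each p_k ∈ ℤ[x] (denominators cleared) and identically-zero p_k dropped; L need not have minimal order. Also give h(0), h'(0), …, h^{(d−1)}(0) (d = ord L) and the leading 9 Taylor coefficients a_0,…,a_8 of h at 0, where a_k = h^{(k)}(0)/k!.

f: a_k = 3, 3/2, -3/8, 3/16, -15/128, 21/256, -63/1024, 99/2048, -1287/32768, …
g: a_k = 2, 4, 4, 8/3, 4/3, 8/15, 8/45, 16/315, 4/315, …
h₀=f·g: eliminate ⇒ L₀, order ≤ 1·1.
L = (-5 - 4·x) + (2 + 2·x)·Dx  (order 1).
h: a_k = 6, 15, 69/4, 103/8, 449/64, 1949/640, 1643/1536, 36047/107520, 135617/1720320, …
ICs: h(0) = 6.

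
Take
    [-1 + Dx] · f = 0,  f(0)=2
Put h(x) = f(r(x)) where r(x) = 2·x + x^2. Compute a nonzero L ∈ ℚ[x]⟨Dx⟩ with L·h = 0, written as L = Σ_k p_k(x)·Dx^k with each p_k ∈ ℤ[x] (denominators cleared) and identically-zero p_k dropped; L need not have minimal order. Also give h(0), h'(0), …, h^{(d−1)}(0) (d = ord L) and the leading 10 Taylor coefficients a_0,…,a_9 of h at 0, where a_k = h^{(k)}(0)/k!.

L = (-2 - 2·x) + Dx  (order 1).
h: a_k = 2, 4, 6, 20/3, 19/3, 26/5, 173/45, 814/315, 45/28, 5281/5670, …
ICs: h(0) = 2.

f: a_k = 2, 2, 1, 1/3, 1/12, 1/60, 1/360, 1/2520, 1/20160, 1/181440, …
Substitute x→r, Dx→(1/r')Dx; clear ⇒ L₀.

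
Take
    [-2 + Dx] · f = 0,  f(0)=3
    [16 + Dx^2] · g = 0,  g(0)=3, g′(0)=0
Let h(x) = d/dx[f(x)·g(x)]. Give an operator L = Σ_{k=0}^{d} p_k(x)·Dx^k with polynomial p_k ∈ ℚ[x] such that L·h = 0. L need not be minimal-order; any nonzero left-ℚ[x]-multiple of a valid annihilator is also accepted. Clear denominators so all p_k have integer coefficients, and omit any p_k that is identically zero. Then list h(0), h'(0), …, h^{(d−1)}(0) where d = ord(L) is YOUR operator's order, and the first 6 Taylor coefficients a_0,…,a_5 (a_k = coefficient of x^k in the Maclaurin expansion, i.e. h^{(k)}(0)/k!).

f: a_k = 3, 6, 6, 4, 2, 4/5, …
g: a_k = 3, 0, -24, 0, 32, 0, …
L₀ := L_f ⊗_s L_g (sym. prod.), ord ≤ 2.
Derive L from L₀ (diff closure).
L = 20 - 4·Dx + Dx^2  (order 2).
h: a_k = 18, -108, -396, -168, 492, 2808/5, …
ICs: h(0) = 18, h′(0) = -108.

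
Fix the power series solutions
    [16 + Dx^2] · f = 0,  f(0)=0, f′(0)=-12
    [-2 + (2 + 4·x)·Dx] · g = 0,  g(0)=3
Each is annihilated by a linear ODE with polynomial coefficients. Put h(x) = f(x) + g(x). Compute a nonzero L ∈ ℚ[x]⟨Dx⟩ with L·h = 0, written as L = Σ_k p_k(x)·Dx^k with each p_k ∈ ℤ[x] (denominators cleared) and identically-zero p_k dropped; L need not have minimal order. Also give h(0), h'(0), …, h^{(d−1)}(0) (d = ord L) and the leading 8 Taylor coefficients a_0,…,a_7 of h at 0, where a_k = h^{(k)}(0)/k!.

f: a_k = 0, -12, 0, 32, 0, -128/5, 0, 1024/105, …
g: a_k = 3, 3, -3/2, 3/2, -15/8, 21/8, -63/16, 99/16, …
Weyl lclm of L_f,L_g ⇒ L₀ (ord ≤ 3).
L = (-304 - 1024·x - 1024·x^2) + (240 + 1504·x + 3072·x^2 + 2048·x^3)·Dx + (-19 - 64·x - 64·x^2)·Dx^2 + (15 + 94·x + 192·x^2 + 128·x^3)·Dx^3  (order 3).
h: a_k = 3, -9, -3/2, 67/2, -15/8, -919/40, -63/16, 26779/1680, …
ICs: h(0) = 3, h′(0) = -9, h′′(0) = -3.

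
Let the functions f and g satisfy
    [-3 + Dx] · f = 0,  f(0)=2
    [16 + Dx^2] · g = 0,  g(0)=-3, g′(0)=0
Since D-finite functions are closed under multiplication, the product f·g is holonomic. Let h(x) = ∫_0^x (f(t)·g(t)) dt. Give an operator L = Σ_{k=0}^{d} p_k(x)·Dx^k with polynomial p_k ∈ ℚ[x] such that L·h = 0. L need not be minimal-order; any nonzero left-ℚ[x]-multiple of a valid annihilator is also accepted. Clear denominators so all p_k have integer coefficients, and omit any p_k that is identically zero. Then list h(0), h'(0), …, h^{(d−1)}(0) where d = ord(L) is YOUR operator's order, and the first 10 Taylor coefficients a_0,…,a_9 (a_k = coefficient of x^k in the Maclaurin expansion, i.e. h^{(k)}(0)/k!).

f: a_k = 2, 6, 9, 9, 27/4, 81/20, 81/40, 243/280, 729/2240, 243/2240, …
g: a_k = -3, 0, 24, 0, -32, 0, 256/15, 0, -512/105, 0, …
L₀ := L_f ⊗_s L_g (sym. prod.), ord ≤ 2.
h=∫₀ˣh₀: take L = L₀·Dx.
L = 25·Dx - 6·Dx^2 + Dx^3  (order 3).
h: a_k = 0, -6, -9, 7, 117/4, 527/20, 79/40, -1679/120, -25481/2240, -164833/60480, …
ICs: h(0) = 0, h′(0) = -6, h′′(0) = -18.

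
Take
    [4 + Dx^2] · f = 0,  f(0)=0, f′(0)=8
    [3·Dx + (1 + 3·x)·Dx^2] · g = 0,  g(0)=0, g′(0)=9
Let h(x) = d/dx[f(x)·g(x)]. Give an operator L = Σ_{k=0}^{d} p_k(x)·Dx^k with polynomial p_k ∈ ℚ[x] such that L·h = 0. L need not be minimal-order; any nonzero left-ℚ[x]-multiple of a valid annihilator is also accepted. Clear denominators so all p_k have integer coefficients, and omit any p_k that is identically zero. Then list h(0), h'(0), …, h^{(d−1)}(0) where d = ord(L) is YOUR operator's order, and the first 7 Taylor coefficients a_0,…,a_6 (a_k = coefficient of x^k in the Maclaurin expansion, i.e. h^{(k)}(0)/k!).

f: a_k = 0, 8, 0, -16/3, 0, 16/15, 0, …
g: a_k = 0, 9, -27/2, 27, -243/4, 729/5, -729/2, …
Sym-product of L_f,L_g gives L₀ (≤ ord 4).
h₀' ⇒ L via d/dx closure of L₀.
L = (-21880 - 49536·x - 195264·x^2 - 252288·x^3 + 225504·x^4 + 746496·x^5 + 373248·x^6) + (-9384 - 44856·x - 47520·x^2 + 90720·x^3 + 311040·x^4 + 186624·x^5)·Dx + (-6026 - 16344·x - 53892·x^2 - 32832·x^3 + 182736·x^4 + 373248·x^5 + 186624·x^6)·Dx^2 + (-2346 - 11214·x - 11880·x^2 + 22680·x^3 + 77760·x^4 + 46656·x^5)·Dx^3 + (-139 - 990·x - 1269·x^2 + 7560·x^3 + 31590·x^4 + 46656·x^5 + 23328·x^6)·Dx^4  (order 4).
h: a_k = 0, 144, -324, 672, -2070, 6192, -91224/5, …
ICs: h(0) = 0, h′(0) = 144, h′′(0) = -648, h′′′(0) = 4032.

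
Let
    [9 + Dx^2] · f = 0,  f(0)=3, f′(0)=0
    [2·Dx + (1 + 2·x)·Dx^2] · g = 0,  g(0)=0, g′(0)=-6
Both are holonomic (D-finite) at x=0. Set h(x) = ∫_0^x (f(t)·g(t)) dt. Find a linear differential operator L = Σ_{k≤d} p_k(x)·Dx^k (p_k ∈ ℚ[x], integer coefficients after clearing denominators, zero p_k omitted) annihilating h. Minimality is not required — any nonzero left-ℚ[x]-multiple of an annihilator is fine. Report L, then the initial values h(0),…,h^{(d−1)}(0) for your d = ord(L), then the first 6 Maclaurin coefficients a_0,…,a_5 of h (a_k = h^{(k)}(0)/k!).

L = (63 + 1053·x + 3969·x^2 + 5832·x^3 + 2916·x^4)·Dx + (63 + 450·x + 972·x^2 + 648·x^3)·Dx^2 + (25 + 270·x + 918·x^2 + 1296·x^3 + 648·x^4)·Dx^3 + (7 + 50·x + 108·x^2 + 72·x^3)·Dx^4 + (2 + 17·x + 53·x^2 + 72·x^3 + 36·x^4)·Dx^5  (order 5).
h: a_k = 0, 0, -9, 6, 57/4, -9, …
ICs: h(0) = 0, h′(0) = 0, h′′(0) = -18, h′′′(0) = 36, h′′′′(0) = 342.

f: a_k = 3, 0, -27/2, 0, 81/8, 0, …
g: a_k = 0, -6, 6, -8, 12, -96/5, …
h₀=f·g: eliminate ⇒ L₀, order ≤ 2·2.
∫: right-multiply L₀ by Dx.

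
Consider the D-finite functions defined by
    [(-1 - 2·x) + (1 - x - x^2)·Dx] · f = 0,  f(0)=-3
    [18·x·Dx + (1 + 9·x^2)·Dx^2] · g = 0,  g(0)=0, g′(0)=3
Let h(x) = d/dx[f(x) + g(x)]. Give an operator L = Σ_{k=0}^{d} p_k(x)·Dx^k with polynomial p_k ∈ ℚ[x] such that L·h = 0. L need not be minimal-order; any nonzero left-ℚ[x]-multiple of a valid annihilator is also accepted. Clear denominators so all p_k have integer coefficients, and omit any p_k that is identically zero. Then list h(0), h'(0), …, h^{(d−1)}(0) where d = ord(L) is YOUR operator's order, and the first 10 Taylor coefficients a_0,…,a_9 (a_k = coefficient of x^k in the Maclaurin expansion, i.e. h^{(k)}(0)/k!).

f: a_k = -3, -3, -6, -9, -15, -24, -39, -63, -102, -165, …
g: a_k = 0, 3, 0, -9, 0, 243/5, 0, -2187/7, 0, 2187, …
L₀ := lclm(L_f,L_g); ord L₀ ≤ 1+2.
Derive L from L₀ (diff closure).
L = (-36 + 144·x + 1440·x^2 + 2376·x^3 + 3186·x^4 + 486·x^6) + (18 + 24·x - 108·x^2 + 444·x^3 + 2313·x^4 + 2178·x^5 + 243·x^6 + 486·x^7)·Dx + (-2 - 10·x - 34·x^2 - 48·x^3 - 123·x^4 + 387·x^5 + 198·x^6 + 81·x^7 + 81·x^8)·Dx^2  (order 2).
h: a_k = 0, -12, -54, -60, 123, -234, -2628, -816, 18198, -2670, …
ICs: h(0) = 0, h′(0) = -12.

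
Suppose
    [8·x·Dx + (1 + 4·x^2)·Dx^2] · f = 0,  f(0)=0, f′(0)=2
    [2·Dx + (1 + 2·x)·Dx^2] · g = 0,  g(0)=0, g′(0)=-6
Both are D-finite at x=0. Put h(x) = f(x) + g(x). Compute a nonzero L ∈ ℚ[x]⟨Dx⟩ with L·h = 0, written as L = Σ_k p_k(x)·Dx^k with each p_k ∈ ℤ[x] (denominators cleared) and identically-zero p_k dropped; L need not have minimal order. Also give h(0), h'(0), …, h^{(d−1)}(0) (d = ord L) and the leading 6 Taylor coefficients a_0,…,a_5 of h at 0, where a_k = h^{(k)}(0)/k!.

f: a_k = 0, 2, 0, -8/3, 0, 32/5, …
g: a_k = 0, -6, 6, -8, 12, -96/5, …
L₀ := lclm(L_f,L_g); ord L₀ ≤ 2+2.
L = (-8 - 48·x + 96·x^2 + 64·x^3)·Dx + (-8 - 16·x + 192·x^3 + 128·x^4)·Dx^2 + (-1 + 2·x + 8·x^2 + 16·x^3 + 48·x^4 + 32·x^5)·Dx^3  (order 3).
h: a_k = 0, -4, 6, -32/3, 12, -64/5, …
ICs: h(0) = 0, h′(0) = -4, h′′(0) = 12.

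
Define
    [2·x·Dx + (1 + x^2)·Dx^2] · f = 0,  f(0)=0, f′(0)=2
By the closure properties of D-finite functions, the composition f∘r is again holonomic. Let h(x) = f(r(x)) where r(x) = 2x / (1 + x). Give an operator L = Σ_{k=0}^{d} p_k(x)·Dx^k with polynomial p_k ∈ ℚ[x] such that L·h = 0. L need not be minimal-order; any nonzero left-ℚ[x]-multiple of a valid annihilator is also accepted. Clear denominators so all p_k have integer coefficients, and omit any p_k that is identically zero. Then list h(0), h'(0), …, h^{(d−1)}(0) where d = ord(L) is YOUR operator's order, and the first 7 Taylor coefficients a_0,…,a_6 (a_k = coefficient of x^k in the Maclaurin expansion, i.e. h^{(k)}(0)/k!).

L = (2 + 10·x)·Dx + (1 + 2·x + 5·x^2)·Dx^2  (order 2).
h: a_k = 0, 4, -4, -4/3, 12, -76/5, -44/3, …
ICs: h(0) = 0, h′(0) = 4.

f: a_k = 0, 2, 0, -2/3, 0, 2/5, 0, …
Change of var in L_f (x↦r) gives L₀.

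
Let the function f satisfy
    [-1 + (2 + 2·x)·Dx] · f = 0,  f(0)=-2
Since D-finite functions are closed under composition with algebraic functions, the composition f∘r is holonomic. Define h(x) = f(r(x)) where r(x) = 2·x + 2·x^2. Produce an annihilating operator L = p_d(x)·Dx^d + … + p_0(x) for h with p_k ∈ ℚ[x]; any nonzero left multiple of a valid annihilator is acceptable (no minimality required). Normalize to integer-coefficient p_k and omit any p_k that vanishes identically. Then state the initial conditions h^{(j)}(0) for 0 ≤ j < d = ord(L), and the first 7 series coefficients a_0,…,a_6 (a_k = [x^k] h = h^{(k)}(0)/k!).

L = (-1 - 2·x) + (1 + 2·x + 2·x^2)·Dx  (order 1).
h: a_k = -2, -2, -1, 1, -3/4, 1/4, 3/8, …
ICs: h(0) = -2.

f: a_k = -2, -1, 1/4, -1/8, 5/64, -7/128, 21/512, …
L₀ from L_f via x↦r, Dx↦r'^{-1}Dx.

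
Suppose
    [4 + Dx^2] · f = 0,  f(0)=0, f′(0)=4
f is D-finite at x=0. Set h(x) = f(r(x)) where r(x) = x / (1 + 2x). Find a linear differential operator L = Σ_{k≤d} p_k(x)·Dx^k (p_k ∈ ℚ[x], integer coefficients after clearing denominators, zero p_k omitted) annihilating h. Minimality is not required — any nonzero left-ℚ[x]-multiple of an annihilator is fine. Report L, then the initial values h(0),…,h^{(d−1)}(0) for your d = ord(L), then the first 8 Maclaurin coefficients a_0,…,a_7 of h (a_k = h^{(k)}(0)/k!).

L = 4 + (4 + 24·x + 48·x^2 + 32·x^3)·Dx + (1 + 8·x + 24·x^2 + 32·x^3 + 16·x^4)·Dx^2  (order 2).
h: a_k = 0, 4, -8, 40/3, -16, 8/15, 80, -110896/315, …
ICs: h(0) = 0, h′(0) = 4.

f: a_k = 0, 4, 0, -8/3, 0, 8/15, 0, -16/315, …
Substitute x→r, Dx→(1/r')Dx; clear ⇒ L₀.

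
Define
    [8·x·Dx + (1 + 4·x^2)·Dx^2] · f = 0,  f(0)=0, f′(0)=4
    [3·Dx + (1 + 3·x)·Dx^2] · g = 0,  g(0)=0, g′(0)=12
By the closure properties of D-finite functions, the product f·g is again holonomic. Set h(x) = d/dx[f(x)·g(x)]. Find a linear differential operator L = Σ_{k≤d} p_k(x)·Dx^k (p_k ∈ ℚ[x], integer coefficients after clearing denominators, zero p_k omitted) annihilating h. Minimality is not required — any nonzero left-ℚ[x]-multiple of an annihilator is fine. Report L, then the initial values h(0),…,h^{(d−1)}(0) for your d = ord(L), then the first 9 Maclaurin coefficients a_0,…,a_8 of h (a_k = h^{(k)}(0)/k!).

L = (1632 + 8496·x + 23040·x^2 + 110016·x^3 + 207360·x^4 + 269568·x^5 + 82944·x^7) + (418 + 6672·x + 44112·x^2 + 151488·x^3 + 393984·x^4 + 642816·x^5 + 725760·x^6 + 82944·x^7 + 290304·x^8)·Dx + (204 + 1844·x + 12096·x^2 + 47408·x^3 + 122880·x^4 + 240192·x^5 + 331776·x^6 + 361728·x^7 + 82944·x^8 + 165888·x^9)·Dx^2 + (25 + 246·x + 1217·x^2 + 4128·x^3 + 10624·x^4 + 22080·x^5 + 34272·x^6 + 41472·x^7 + 43776·x^8 + 13824·x^9 + 20736·x^10)·Dx^3  (order 3).
h: a_k = 0, 96, -216, 320, -1140, 22176/5, -60984/5, 31872, -3436182/35, …
ICs: h(0) = 0, h′(0) = 96, h′′(0) = -432.

f: a_k = 0, 4, 0, -16/3, 0, 64/5, 0, -256/7, 0, …
g: a_k = 0, 12, -18, 36, -81, 972/5, -486, 8748/7, -6561/2, …
L₀ := L_f ⊗_s L_g (sym. prod.), ord ≤ 4.
h₀' ⇒ L via d/dx closure of L₀.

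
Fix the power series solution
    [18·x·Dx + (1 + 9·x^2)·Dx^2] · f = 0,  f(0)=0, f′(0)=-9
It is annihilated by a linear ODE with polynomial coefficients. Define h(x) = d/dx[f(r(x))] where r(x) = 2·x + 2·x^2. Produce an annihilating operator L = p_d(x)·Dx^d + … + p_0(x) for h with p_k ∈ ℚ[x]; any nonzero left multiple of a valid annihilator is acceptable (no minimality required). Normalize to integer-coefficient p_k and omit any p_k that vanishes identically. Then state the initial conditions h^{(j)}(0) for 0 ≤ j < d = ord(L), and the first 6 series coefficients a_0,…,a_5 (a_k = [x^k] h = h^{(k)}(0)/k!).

L = (-2 + 72·x + 288·x^2 + 432·x^3 + 216·x^4) + (1 + 2·x + 36·x^2 + 144·x^3 + 180·x^4 + 72·x^5)·Dx  (order 1).
h: a_k = -18, -36, 648, 2592, -20088, -138672, …
ICs: h(0) = -18.

f: a_k = 0, -9, 0, 27, 0, -729/5, …
h₀=f(r): pull back L_f along r ⇒ L₀.
h₀' ⇒ L via d/dx closure of L₀.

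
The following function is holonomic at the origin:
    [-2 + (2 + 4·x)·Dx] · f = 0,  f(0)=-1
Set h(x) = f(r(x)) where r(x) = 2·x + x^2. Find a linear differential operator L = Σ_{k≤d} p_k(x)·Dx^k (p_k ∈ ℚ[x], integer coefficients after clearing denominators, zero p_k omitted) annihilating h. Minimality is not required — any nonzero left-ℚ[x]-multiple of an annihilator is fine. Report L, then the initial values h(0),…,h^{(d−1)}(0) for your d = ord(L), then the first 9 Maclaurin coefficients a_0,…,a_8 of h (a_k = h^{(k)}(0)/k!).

f: a_k = -1, -1, 1/2, -1/2, 5/8, -7/8, 21/16, -33/16, 429/128, …
L₀ from L_f via x↦r, Dx↦r'^{-1}Dx.
L = (-2 - 2·x) + (1 + 4·x + 2·x^2)·Dx  (order 1).
h: a_k = -1, -2, 1, -2, 9/2, -11, 57/2, -77, 1717/8, …
ICs: h(0) = -1.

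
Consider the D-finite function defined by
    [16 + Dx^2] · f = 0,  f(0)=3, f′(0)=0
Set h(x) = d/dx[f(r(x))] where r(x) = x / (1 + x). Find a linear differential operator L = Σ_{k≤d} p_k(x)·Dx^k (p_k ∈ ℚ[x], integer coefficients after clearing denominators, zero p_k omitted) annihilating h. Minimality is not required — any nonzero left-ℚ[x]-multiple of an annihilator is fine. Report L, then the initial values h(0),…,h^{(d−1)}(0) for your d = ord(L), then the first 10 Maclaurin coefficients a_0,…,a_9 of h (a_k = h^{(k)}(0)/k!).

f: a_k = 3, 0, -24, 0, 32, 0, -256/15, 0, 512/105, 0, …
Change of var in L_f (x↦r) gives L₀.
h₀' ⇒ L via d/dx closure of L₀.
L = (22 + 12·x + 6·x^2) + (6 + 18·x + 18·x^2 + 6·x^3)·Dx + (1 + 4·x + 6·x^2 + 4·x^3 + x^4)·Dx^2  (order 2).
h: a_k = 0, -48, 144, -160, -160, 5488/5, -13776/5, 100544/21, -215232/35, 4689808/945, …
ICs: h(0) = 0, h′(0) = -48.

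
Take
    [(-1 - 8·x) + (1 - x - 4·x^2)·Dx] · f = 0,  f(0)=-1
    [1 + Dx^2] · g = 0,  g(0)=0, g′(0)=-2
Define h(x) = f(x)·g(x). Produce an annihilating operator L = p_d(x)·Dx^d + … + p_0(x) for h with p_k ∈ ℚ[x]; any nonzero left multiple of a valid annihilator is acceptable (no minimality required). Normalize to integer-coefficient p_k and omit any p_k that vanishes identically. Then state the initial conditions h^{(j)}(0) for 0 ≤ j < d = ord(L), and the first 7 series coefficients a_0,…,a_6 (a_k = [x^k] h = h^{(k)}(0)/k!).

L = (7 + x + 4·x^2) + (2 + 16·x)·Dx + (-1 + x + 4·x^2)·Dx^2  (order 2).
h: a_k = 0, 2, 2, 29/3, 53/3, 1127/20, 7621/60, …
ICs: h(0) = 0, h′(0) = 2.

f: a_k = -1, -1, -5, -9, -29, -65, -181, …
g: a_k = 0, -2, 0, 1/3, 0, -1/60, 0, …
Product ⇒ symmetric product L₀, ord ≤ 2.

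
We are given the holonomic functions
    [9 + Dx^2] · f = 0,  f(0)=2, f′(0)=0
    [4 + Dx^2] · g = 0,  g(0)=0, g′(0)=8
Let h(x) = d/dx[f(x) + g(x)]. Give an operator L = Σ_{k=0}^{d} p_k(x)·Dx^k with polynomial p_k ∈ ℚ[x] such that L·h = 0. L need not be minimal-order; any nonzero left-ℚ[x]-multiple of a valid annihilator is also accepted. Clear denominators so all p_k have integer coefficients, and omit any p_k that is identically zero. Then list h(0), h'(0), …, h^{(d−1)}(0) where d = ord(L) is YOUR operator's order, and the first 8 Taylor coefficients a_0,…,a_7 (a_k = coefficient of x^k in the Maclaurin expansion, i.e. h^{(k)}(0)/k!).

L = 36 + 13·Dx^2 + Dx^4  (order 4).
h: a_k = 8, -18, -16, 27, 16/3, -243/20, -32/45, 729/280, …
ICs: h(0) = 8, h′(0) = -18, h′′(0) = -32, h′′′(0) = 162.

f: a_k = 2, 0, -9, 0, 27/4, 0, -81/40, 0, …
g: a_k = 0, 8, 0, -16/3, 0, 16/15, 0, -32/315, …
Sum ⇒ L₀ = lclm(L_f,L_g) in ℚ(x)⟨Dx⟩.
Differentiate: ansatz ord ≤ ord L₀ ⇒ L.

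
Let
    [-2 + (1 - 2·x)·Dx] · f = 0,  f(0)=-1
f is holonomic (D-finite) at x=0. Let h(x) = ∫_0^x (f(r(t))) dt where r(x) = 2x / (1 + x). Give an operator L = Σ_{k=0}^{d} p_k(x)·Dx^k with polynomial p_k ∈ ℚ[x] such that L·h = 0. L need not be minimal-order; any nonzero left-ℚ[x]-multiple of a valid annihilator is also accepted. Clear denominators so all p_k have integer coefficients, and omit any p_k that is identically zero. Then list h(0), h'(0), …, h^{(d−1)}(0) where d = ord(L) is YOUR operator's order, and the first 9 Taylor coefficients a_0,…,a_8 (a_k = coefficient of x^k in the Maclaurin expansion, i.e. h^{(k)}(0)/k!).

L = 4·Dx + (-1 + 2·x + 3·x^2)·Dx^2  (order 2).
h: a_k = 0, -1, -2, -4, -9, -108/5, -54, -972/7, -729/2, …
ICs: h(0) = 0, h′(0) = -1.

f: a_k = -1, -2, -4, -8, -16, -32, -64, -128, -256, …
h₀=f(r): pull back L_f along r ⇒ L₀.
∫: right-multiply L₀ by Dx.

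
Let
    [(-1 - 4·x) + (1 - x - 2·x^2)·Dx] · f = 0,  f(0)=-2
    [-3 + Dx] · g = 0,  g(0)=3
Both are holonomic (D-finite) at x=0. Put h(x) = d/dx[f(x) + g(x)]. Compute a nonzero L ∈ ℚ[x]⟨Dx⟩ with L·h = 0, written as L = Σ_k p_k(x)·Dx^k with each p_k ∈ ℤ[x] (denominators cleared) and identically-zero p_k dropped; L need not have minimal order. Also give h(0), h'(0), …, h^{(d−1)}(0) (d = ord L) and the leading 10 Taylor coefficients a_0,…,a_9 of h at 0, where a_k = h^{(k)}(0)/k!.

f: a_k = -2, -2, -6, -10, -22, -42, -86, -170, -342, -682, …
g: a_k = 3, 9, 27/2, 27/2, 81/8, 243/40, 243/80, 729/560, 2187/4480, 729/4480, …
L₀ := lclm(L_f,L_g); ord L₀ ≤ 1+1.
Differentiate: ansatz ord ≤ ord L₀ ⇒ L.
L = (12 + 126·x + 144·x^2 + 336·x^3 + 144·x^4) + (-7 - 42·x - 81·x^2 - 88·x^3 + 60·x^4 + 48·x^5)·Dx + (1 + 11·x^2 - 8·x^3 - 36·x^4 - 16·x^5)·Dx^2  (order 2).
h: a_k = 7, 15, 21/2, -95/2, -1437/8, -19911/40, -94471/80, -1529973/560, -27491679/4480, -61194613/4480, …
ICs: h(0) = 7, h′(0) = 15.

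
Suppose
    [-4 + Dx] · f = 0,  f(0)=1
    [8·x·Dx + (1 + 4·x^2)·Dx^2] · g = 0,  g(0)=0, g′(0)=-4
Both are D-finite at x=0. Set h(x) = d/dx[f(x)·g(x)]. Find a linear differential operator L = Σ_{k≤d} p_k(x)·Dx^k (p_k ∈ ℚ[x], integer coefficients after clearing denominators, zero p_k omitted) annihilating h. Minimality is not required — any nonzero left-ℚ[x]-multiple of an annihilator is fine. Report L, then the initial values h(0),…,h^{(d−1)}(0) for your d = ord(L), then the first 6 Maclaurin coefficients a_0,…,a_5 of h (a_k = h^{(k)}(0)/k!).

L = (8 - 64·x + 224·x^2 - 256·x^3 + 256·x^4) + (-6 + 24·x - 88·x^2 + 96·x^3 - 128·x^4)·Dx + (1 - 2·x + 8·x^2 - 8·x^3 + 16·x^4)·Dx^2  (order 2).
h: a_k = -4, -32, -80, -256/3, -64, -512/3, …
ICs: h(0) = -4, h′(0) = -32.

f: a_k = 1, 4, 8, 32/3, 32/3, 128/15, …
g: a_k = 0, -4, 0, 16/3, 0, -64/5, …
f·g: L₀ = L_f ⊗_s L_g, ord ≤ 1·2.
Differentiate: ansatz ord ≤ ord L₀ ⇒ L.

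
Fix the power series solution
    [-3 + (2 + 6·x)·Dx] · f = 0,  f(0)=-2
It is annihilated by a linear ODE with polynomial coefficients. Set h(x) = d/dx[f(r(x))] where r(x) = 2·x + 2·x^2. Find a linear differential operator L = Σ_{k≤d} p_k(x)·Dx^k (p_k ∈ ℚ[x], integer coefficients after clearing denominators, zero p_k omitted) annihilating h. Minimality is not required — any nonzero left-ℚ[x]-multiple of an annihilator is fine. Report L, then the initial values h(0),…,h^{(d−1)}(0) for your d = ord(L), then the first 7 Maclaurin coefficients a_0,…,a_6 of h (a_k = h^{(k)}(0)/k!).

L = -1 + (-1 - 8·x - 18·x^2 - 12·x^3)·Dx  (order 1).
h: a_k = -6, 6, -27, 117, -2025/4, 8829/4, -77679/8, …
ICs: h(0) = -6.

f: a_k = -2, -3, 9/4, -27/8, 405/64, -1701/128, 15309/512, …
L₀ from L_f via x↦r, Dx↦r'^{-1}Dx.
h₀' ⇒ L via d/dx closure of L₀.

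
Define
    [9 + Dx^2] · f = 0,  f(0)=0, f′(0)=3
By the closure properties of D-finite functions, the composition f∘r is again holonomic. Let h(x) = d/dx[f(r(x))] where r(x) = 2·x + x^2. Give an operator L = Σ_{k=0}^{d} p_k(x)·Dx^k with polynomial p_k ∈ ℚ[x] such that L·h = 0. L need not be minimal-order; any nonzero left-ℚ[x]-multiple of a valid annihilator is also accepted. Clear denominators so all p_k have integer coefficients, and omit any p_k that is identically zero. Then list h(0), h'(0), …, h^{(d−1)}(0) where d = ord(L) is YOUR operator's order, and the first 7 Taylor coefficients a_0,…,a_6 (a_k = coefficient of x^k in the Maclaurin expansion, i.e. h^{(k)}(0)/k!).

L = (39 + 144·x + 216·x^2 + 144·x^3 + 36·x^4) + (-3 - 3·x)·Dx + (1 + 2·x + x^2)·Dx^2  (order 2).
h: a_k = 6, 6, -108, -216, 189, 945, 3726/5, …
ICs: h(0) = 6, h′(0) = 6.

f: a_k = 0, 3, 0, -9/2, 0, 81/40, 0, …
h₀=f(r): pull back L_f along r ⇒ L₀.
Differentiate: ansatz ord ≤ ord L₀ ⇒ L.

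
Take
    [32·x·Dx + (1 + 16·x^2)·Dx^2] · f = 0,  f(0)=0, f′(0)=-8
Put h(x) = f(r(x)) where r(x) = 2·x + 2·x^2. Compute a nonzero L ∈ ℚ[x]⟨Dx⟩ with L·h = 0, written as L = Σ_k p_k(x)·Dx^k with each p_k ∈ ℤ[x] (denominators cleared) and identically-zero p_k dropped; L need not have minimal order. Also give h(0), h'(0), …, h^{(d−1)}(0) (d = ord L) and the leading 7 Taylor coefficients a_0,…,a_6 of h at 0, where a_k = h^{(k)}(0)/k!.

L = (-2 + 128·x + 512·x^2 + 768·x^3 + 384·x^4)·Dx + (1 + 2·x + 64·x^2 + 256·x^3 + 320·x^4 + 128·x^5)·Dx^2  (order 2).
h: a_k = 0, -16, -16, 1024/3, 1024, -60416/5, -195584/3, …
ICs: h(0) = 0, h′(0) = -16.

f: a_k = 0, -8, 0, 128/3, 0, -2048/5, 0, …
h₀=f(r): pull back L_f along r ⇒ L₀.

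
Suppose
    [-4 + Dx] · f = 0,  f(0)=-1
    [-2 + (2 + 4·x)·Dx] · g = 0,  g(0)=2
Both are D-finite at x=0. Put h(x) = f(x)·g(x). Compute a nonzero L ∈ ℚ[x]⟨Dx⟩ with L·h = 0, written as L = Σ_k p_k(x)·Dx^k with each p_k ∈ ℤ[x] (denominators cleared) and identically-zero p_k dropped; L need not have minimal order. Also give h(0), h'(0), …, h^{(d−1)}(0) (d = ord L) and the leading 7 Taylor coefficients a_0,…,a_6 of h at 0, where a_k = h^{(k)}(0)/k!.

f: a_k = -1, -4, -8, -32/3, -32/3, -128/15, -256/45, …
g: a_k = 2, 2, -1, 1, -5/4, 7/4, -21/8, …
f·g: L₀ = L_f ⊗_s L_g, ord ≤ 1·1.
L = (-5 - 8·x) + (1 + 2·x)·Dx  (order 1).
h: a_k = -2, -10, -23, -103/3, -449/12, -1949/60, -1643/72, …
ICs: h(0) = -2.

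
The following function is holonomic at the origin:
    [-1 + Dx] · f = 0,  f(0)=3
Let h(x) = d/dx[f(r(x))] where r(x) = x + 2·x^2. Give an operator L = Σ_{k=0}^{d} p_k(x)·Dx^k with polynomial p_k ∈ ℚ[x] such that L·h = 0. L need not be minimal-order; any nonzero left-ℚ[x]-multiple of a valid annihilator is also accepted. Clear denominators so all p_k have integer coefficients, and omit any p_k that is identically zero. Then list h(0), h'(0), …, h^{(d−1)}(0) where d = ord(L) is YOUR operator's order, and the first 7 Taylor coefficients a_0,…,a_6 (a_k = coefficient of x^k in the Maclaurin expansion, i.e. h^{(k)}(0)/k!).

f: a_k = 3, 3, 3/2, 1/2, 1/8, 1/40, 1/240, …
f∘r: x↦r, Dx↦Dx/r' in L_f ⇒ L₀.
Differentiate: ansatz ord ≤ ord L₀ ⇒ L.
L = (5 + 8·x + 16·x^2) + (-1 - 4·x)·Dx  (order 1).
h: a_k = 3, 15, 39/2, 73/2, 281/8, 1741/40, 1697/48, …
ICs: h(0) = 3.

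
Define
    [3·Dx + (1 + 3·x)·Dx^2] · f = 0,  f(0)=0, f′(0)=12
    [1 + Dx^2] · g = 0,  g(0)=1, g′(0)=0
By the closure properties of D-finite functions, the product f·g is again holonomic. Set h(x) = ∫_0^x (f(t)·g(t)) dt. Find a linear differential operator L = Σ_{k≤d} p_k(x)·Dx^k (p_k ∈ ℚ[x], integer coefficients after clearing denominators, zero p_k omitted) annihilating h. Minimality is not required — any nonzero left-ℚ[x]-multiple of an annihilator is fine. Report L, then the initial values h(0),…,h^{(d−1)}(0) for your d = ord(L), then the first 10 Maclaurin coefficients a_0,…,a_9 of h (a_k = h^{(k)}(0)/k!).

f: a_k = 0, 12, -18, 36, -81, 972/5, -486, 8748/7, -6561/2, 8748, …
g: a_k = 1, 0, -1/2, 0, 1/24, 0, -1/720, 0, 1/40320, 0, …
Sym-product of L_f,L_g gives L₀ (≤ ord 4).
h=∫₀ˣh₀: take L = L₀·Dx.
L = (-203 - 222·x - 189·x^2 + 432·x^3 + 324·x^4)·Dx + (-84 - 108·x + 648·x^2 + 648·x^3)·Dx^2 + (-208 - 228·x - 54·x^2 + 864·x^3 + 648·x^4)·Dx^3 + (-84 - 108·x + 648·x^2 + 648·x^3)·Dx^4 + (-5 - 6·x + 135·x^2 + 432·x^3 + 324·x^4)·Dx^5  (order 5).
h: a_k = 0, 0, 6, -6, 15/2, -72/5, 1769/60, -255/4, 484679/3360, -60817/180, …
ICs: h(0) = 0, h′(0) = 0, h′′(0) = 12, h′′′(0) = -36, h′′′′(0) = 180.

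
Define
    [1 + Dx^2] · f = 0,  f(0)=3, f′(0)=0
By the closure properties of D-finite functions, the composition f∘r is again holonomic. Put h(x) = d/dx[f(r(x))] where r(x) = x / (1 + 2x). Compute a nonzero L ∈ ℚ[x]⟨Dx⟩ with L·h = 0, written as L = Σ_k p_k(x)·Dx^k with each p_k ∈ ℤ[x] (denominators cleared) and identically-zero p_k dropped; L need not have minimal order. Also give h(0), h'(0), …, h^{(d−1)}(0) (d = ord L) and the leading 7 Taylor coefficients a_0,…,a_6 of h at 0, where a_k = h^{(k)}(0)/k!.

L = (25 + 96·x + 96·x^2) + (12 + 72·x + 144·x^2 + 96·x^3)·Dx + (1 + 8·x + 24·x^2 + 32·x^3 + 16·x^4)·Dx^2  (order 2).
h: a_k = 0, -3, 18, -143/2, 235, -27601/40, 37527/20, …
ICs: h(0) = 0, h′(0) = -3.

f: a_k = 3, 0, -3/2, 0, 1/8, 0, -1/240, …
L₀ from L_f via x↦r, Dx↦r'^{-1}Dx.
Derive L from L₀ (diff closure).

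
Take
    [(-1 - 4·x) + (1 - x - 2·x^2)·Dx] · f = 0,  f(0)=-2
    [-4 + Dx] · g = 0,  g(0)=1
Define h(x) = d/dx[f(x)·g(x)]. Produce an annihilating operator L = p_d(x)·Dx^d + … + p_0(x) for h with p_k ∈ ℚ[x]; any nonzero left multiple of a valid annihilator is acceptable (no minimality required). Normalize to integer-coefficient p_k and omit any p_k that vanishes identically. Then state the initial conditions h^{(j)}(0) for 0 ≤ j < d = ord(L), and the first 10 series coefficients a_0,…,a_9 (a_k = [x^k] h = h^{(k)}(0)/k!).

f: a_k = -2, -2, -6, -10, -22, -42, -86, -170, -342, -682, …
g: a_k = 1, 4, 8, 32/3, 32/3, 128/15, 256/45, 1024/315, 512/315, 2048/2835, …
L₀ := L_f ⊗_s L_g (sym. prod.), ord ≤ 1.
Differentiate: ansatz ord ≤ ord L₀ ⇒ L.
L = (30 + 4·x - 72·x^2 + 64·x^4) + (-5 + 5·x + 18·x^2 - 8·x^3 - 16·x^4)·Dx  (order 1).
h: a_k = -10, -60, -214, -1832/3, -1562, -11324/3, -79406/9, -706128/35, -14300182/315, -286009124/2835, …
ICs: h(0) = -10.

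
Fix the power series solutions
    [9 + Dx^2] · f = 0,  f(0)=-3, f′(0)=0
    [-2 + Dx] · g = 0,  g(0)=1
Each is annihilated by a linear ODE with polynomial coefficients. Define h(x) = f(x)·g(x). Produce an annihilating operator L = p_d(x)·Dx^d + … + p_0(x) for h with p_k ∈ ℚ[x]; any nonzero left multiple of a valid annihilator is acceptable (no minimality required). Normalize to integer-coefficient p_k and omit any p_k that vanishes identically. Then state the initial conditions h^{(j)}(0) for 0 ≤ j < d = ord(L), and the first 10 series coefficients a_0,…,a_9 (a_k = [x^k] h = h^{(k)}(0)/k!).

L = 13 - 4·Dx + Dx^2  (order 2).
h: a_k = -3, -6, 15/2, 23, 119/8, -61/20, -407/48, -3277/840, 239/13440, 43079/60480, …
ICs: h(0) = -3, h′(0) = -6.

f: a_k = -3, 0, 27/2, 0, -81/8, 0, 243/80, 0, -2187/4480, 0, …
g: a_k = 1, 2, 2, 4/3, 2/3, 4/15, 4/45, 8/315, 2/315, 4/2835, …
L₀ := L_f ⊗_s L_g (sym. prod.), ord ≤ 2.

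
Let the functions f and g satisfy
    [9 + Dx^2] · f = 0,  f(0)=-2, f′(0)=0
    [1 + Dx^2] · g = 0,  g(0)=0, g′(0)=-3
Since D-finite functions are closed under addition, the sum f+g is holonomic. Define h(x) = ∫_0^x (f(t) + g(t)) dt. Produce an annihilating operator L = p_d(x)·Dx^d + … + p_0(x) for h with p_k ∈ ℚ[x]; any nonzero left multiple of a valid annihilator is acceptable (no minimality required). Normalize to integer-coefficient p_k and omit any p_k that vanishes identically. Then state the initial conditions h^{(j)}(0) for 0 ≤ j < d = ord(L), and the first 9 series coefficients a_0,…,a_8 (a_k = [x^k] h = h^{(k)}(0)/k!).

L = 9·Dx + 10·Dx^3 + Dx^5  (order 5).
h: a_k = 0, -2, -3/2, 3, 1/8, -27/20, -1/240, 81/280, 1/13440, …
ICs: h(0) = 0, h′(0) = -2, h′′(0) = -3, h′′′(0) = 18, h′′′′(0) = 3.

f: a_k = -2, 0, 9, 0, -27/4, 0, 81/40, 0, -729/2240, …
g: a_k = 0, -3, 0, 1/2, 0, -1/40, 0, 1/1680, 0, …
f+g: L₀ = lclm(L_f,L_g), ord ≤ 2+2.
h=∫h₀ ⇒ L = L₀·Dx.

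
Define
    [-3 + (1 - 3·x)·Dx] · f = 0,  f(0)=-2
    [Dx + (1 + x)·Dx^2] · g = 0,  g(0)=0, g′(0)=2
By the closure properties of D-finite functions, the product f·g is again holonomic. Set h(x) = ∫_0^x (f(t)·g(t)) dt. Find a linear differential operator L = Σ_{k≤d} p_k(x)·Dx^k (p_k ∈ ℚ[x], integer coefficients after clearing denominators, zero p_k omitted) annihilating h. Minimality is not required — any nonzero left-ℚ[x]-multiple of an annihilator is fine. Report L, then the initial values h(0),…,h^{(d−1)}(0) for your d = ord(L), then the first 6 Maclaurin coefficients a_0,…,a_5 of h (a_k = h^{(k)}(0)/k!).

L = 3·Dx + (5 + 9·x)·Dx^2 + (-1 + 2·x + 3·x^2)·Dx^3  (order 3).
h: a_k = 0, 0, -2, -10/3, -47/6, -93/5, …
ICs: h(0) = 0, h′(0) = 0, h′′(0) = -4.

f: a_k = -2, -6, -18, -54, -162, -486, …
g: a_k = 0, 2, -1, 2/3, -1/2, 2/5, …
L₀ := L_f ⊗_s L_g (sym. prod.), ord ≤ 2.
∫: right-multiply L₀ by Dx.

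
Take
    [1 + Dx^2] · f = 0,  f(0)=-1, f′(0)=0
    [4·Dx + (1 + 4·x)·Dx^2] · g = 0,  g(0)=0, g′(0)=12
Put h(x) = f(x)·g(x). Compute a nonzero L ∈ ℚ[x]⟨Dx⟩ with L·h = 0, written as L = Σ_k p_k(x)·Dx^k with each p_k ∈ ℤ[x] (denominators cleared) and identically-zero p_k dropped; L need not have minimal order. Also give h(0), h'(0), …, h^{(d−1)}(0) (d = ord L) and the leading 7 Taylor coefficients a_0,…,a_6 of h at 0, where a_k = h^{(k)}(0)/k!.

f: a_k = -1, 0, 1/2, 0, -1/24, 0, 1/720, …
g: a_k = 0, 12, -24, 64, -192, 3072/5, -2048, …
f·g: L₀ = L_f ⊗_s L_g, ord ≤ 2·2.
L = (-147 - 144·x - 224·x^2 + 256·x^3 + 256·x^4) + (-56 - 160·x + 384·x^2 + 512·x^3)·Dx + (-150 - 160·x - 192·x^2 + 512·x^3 + 512·x^4)·Dx^2 + (-56 - 160·x + 384·x^2 + 512·x^3)·Dx^3 + (-3 - 16·x + 32·x^2 + 256·x^3 + 256·x^4)·Dx^4  (order 4).
h: a_k = 0, -12, 24, -58, 180, -5829/10, 1953, …
ICs: h(0) = 0, h′(0) = -12, h′′(0) = 48, h′′′(0) = -348.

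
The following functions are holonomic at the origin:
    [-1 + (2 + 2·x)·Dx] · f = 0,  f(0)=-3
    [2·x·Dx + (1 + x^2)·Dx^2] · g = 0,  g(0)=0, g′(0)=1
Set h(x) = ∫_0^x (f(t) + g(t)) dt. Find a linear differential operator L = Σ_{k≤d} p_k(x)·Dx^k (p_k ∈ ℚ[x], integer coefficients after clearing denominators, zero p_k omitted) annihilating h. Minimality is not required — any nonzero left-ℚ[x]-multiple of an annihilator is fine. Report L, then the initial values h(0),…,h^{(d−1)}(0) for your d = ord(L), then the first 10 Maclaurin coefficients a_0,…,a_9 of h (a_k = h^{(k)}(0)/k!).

L = (-4 - 10·x + 12·x^2 + 6·x^3)·Dx^2 + (-11 - 16·x + 10·x^2 + 48·x^3 + 21·x^4)·Dx^3 + (-2 + 6·x + 12·x^2 + 12·x^3 + 14·x^4 + 6·x^5)·Dx^4  (order 4).
h: a_k = 0, -3, -1/4, 1/8, -25/192, 3/128, 151/7680, 9/1024, -2741/114688, 143/32768, …
ICs: h(0) = 0, h′(0) = -3, h′′(0) = -1/2, h′′′(0) = 3/4.

f: a_k = -3, -3/2, 3/8, -3/16, 15/128, -21/256, 63/1024, -99/2048, 1287/32768, -2145/65536, …
g: a_k = 0, 1, 0, -1/3, 0, 1/5, 0, -1/7, 0, 1/9, …
L₀ := lclm(L_f,L_g); ord L₀ ≤ 1+2.
Integrate: L := L₀·Dx.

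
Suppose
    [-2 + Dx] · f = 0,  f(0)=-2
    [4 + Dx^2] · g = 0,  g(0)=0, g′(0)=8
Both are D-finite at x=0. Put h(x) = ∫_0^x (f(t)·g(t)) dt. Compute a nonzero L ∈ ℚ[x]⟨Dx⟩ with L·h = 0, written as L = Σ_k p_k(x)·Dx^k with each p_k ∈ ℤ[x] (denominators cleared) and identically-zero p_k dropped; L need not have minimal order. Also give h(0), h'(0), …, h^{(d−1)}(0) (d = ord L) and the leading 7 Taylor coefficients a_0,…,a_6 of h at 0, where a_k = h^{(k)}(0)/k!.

f: a_k = -2, -4, -4, -8/3, -4/3, -8/15, -8/45, …
g: a_k = 0, 8, 0, -16/3, 0, 16/15, 0, …
h₀=f·g: eliminate ⇒ L₀, order ≤ 1·2.
Integrate: L := L₀·Dx.
L = 8·Dx - 4·Dx^2 + Dx^3  (order 3).
h: a_k = 0, 0, -8, -32/3, -16/3, 0, 64/45, …
ICs: h(0) = 0, h′(0) = 0, h′′(0) = -16.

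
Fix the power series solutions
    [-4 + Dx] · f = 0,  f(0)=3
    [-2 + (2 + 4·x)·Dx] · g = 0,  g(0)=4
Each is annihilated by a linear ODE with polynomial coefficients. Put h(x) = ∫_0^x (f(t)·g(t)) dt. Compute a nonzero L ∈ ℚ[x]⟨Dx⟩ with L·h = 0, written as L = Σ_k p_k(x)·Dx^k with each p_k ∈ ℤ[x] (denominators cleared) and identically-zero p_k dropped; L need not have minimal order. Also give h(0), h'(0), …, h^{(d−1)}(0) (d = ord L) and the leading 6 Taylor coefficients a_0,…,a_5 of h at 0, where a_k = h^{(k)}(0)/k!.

f: a_k = 3, 12, 24, 32, 32, 128/5, …
g: a_k = 4, 4, -2, 2, -5/2, 7/2, …
h₀=f·g: eliminate ⇒ L₀, order ≤ 1·1.
∫: right-multiply L₀ by Dx.
L = (-5 - 8·x)·Dx + (1 + 2·x)·Dx^2  (order 2).
h: a_k = 0, 12, 30, 46, 103/2, 449/10, …
ICs: h(0) = 0, h′(0) = 12.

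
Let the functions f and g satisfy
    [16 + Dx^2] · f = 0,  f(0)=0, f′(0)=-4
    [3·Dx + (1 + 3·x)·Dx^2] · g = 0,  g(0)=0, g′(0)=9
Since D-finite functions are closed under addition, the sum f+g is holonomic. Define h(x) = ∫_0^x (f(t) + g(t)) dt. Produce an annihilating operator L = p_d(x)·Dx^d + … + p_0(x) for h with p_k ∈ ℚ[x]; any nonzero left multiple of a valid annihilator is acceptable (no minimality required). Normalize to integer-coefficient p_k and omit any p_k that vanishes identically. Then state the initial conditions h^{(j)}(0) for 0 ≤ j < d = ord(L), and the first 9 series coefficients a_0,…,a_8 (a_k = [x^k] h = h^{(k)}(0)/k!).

L = (1680 + 2304·x + 3456·x^2)·Dx^2 + (272 + 1584·x + 3456·x^2 + 3456·x^3)·Dx^3 + (105 + 144·x + 216·x^2)·Dx^4 + (17 + 99·x + 216·x^2 + 216·x^3)·Dx^5  (order 5).
h: a_k = 0, 0, 5/2, -9/2, 113/12, -243/20, 2059/90, -729/14, 296269/2520, …
ICs: h(0) = 0, h′(0) = 0, h′′(0) = 5, h′′′(0) = -27, h′′′′(0) = 226.

f: a_k = 0, -4, 0, 32/3, 0, -128/15, 0, 1024/315, 0, …
g: a_k = 0, 9, -27/2, 27, -243/4, 729/5, -729/2, 6561/7, -19683/8, …
h₀=f+g: left-lcm gives L₀, ord ≤ 4.
Integrate: L := L₀·Dx.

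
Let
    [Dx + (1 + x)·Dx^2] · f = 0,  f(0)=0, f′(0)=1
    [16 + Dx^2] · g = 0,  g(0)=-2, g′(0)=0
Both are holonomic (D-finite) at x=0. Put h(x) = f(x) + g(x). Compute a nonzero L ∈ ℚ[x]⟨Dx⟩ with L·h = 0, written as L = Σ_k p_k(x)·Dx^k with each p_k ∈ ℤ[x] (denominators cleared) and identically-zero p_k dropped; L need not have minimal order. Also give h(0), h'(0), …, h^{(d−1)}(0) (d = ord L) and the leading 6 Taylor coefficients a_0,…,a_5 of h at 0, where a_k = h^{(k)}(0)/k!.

L = (176 + 256·x + 128·x^2)·Dx + (144 + 400·x + 384·x^2 + 128·x^3)·Dx^2 + (11 + 16·x + 8·x^2)·Dx^3 + (9 + 25·x + 24·x^2 + 8·x^3)·Dx^4  (order 4).
h: a_k = -2, 1, 31/2, 1/3, -259/12, 1/5, …
ICs: h(0) = -2, h′(0) = 1, h′′(0) = 31, h′′′(0) = 2.

f: a_k = 0, 1, -1/2, 1/3, -1/4, 1/5, …
g: a_k = -2, 0, 16, 0, -64/3, 0, …
h₀=f+g: left-lcm gives L₀, ord ≤ 4.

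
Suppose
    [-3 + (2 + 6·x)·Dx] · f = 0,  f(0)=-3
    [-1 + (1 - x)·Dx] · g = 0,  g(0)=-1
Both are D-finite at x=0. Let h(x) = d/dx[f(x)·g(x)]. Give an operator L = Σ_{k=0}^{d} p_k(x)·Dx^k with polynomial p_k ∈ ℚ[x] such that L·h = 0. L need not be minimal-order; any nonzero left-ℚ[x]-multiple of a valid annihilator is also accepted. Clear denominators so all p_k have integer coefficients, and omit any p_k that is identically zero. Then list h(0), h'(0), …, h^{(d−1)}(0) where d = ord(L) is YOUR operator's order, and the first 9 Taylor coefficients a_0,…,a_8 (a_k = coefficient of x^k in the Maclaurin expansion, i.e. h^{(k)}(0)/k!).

f: a_k = -3, -9/2, 27/8, -81/16, 1215/128, -5103/256, 45927/1024, -216513/2048, 8444007/32768, …
g: a_k = -1, -1, -1, -1, -1, -1, -1, -1, -1, …
Sym-product of L_f,L_g gives L₀ (≤ ord 1).
h₀' ⇒ L via d/dx closure of L₀.
L = (11 + 90·x + 27·x^2) + (-10 - 26·x + 18·x^2 + 18·x^3)·Dx  (order 1).
h: a_k = 15/2, 33/4, 441/16, -39/32, 25125/256, -77481/512, 1154013/2048, -5806263/4096, 275467581/65536, …
ICs: h(0) = 15/2.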